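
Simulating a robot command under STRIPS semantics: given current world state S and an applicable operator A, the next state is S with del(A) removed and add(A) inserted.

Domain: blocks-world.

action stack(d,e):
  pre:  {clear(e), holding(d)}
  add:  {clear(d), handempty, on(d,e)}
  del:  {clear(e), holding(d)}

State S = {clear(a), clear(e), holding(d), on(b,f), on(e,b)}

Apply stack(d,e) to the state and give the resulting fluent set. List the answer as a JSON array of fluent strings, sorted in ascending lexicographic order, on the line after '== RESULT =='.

Progress:
  pre ⊆ S: {clear(e), holding(d)} ⊆ S  — applicable
  S \ del = {clear(a), on(b,f), on(e,b)}
  ∪ add   = {clear(a), clear(d), handempty, on(b,f), on(d,e), on(e,b)}

== RESULT ==
["clear(a)", "clear(d)", "handempty", "on(b,f)", "on(d,e)", "on(e,b)"]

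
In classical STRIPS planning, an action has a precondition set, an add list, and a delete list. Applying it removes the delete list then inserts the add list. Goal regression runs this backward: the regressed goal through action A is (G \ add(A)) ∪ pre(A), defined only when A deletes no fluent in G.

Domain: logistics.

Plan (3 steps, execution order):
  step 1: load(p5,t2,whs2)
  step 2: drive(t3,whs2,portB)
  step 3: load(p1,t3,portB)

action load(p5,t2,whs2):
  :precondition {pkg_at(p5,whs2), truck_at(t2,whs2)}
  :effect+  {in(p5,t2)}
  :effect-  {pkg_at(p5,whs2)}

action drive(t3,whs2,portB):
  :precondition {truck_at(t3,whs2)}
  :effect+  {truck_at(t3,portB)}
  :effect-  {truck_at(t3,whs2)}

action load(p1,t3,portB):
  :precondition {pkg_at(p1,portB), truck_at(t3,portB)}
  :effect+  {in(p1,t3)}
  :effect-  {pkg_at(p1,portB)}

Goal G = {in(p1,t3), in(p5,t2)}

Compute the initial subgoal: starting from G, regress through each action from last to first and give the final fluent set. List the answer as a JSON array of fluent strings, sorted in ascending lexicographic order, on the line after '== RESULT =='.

Work backward from the goal:
  through step 3 (load(p1,t3,portB)): drop {in(p1,t3)}, keep {in(p5,t2)}, require {pkg_at(p1,portB), truck_at(t3,portB)}
    → {in(p5,t2), pkg_at(p1,portB), truck_at(t3,portB)}
  through step 2 (drive(t3,whs2,portB)): drop {truck_at(t3,portB)}, keep {in(p5,t2), pkg_at(p1,portB)}, require {truck_at(t3,whs2)}
    → {in(p5,t2), pkg_at(p1,portB), truck_at(t3,whs2)}
  through step 1 (load(p5,t2,whs2)): drop {in(p5,t2)}, keep {pkg_at(p1,portB), truck_at(t3,whs2)}, require {pkg_at(p5,whs2), truck_at(t2,whs2)}
    → {pkg_at(p1,portB), pkg_at(p5,whs2), truck_at(t2,whs2), truck_at(t3,whs2)}

== RESULT ==
["pkg_at(p1,portB)", "pkg_at(p5,whs2)", "truck_at(t2,whs2)", "truck_at(t3,whs2)"]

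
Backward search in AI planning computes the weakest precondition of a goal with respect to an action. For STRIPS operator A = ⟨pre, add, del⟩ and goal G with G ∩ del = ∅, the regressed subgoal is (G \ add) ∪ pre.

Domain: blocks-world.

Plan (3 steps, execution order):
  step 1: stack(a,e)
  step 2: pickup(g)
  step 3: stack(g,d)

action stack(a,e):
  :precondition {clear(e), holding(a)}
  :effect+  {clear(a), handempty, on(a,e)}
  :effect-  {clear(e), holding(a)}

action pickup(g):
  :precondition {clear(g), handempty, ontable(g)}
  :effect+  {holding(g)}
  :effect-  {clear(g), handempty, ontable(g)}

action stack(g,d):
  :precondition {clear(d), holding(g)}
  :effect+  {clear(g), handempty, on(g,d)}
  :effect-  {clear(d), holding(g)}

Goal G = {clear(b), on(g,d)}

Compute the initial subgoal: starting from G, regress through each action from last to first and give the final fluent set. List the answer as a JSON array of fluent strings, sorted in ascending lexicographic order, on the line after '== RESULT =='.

Work backward from the goal:
  through step 3 (stack(g,d)): drop {on(g,d)}, keep {clear(b)}, require {clear(d), holding(g)}
    → {clear(b), clear(d), holding(g)}
  through step 2 (pickup(g)): drop {holding(g)}, keep {clear(b), clear(d)}, require {clear(g), handempty, ontable(g)}
    → {clear(b), clear(d), clear(g), handempty, ontable(g)}
  through step 1 (stack(a,e)): drop {handempty}, keep {clear(b), clear(d), clear(g), ontable(g)}, require {clear(e), holding(a)}
    → {clear(b), clear(d), clear(e), clear(g), holding(a), ontable(g)}

== RESULT ==
["clear(b)", "clear(d)", "clear(e)", "clear(g)", "holding(a)", "ontable(g)"]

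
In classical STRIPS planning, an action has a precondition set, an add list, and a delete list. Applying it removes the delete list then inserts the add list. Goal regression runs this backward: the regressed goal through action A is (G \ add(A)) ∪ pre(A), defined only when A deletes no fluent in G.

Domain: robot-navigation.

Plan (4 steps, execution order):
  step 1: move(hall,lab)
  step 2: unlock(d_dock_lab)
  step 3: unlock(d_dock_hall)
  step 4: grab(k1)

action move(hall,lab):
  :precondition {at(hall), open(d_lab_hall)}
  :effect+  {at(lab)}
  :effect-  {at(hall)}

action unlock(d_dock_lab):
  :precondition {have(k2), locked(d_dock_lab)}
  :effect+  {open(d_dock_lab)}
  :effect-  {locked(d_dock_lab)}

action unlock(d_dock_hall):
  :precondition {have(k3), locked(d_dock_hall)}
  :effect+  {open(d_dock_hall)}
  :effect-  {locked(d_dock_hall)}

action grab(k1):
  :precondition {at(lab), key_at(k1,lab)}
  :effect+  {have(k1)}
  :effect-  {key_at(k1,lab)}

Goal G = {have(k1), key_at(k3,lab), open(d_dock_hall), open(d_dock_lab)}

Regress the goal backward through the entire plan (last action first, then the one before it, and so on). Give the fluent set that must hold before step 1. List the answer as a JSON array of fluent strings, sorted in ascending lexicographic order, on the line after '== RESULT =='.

Regress step by step:
  through step 4 (grab(k1)): drop {have(k1)}, keep {key_at(k3,lab), open(d_dock_hall), open(d_dock_lab)}, require {at(lab), key_at(k1,lab)}
    → {at(lab), key_at(k1,lab), key_at(k3,lab), open(d_dock_hall), open(d_dock_lab)}
  through step 3 (unlock(d_dock_hall)): drop {open(d_dock_hall)}, keep {at(lab), key_at(k1,lab), key_at(k3,lab), open(d_dock_lab)}, require {have(k3), locked(d_dock_hall)}
    → {at(lab), have(k3), key_at(k1,lab), key_at(k3,lab), locked(d_dock_hall), open(d_dock_lab)}
  through step 2 (unlock(d_dock_lab)): drop {open(d_dock_lab)}, keep {at(lab), have(k3), key_at(k1,lab), key_at(k3,lab), locked(d_dock_hall)}, require {have(k2), locked(d_dock_lab)}
    → {at(lab), have(k2), have(k3), key_at(k1,lab), key_at(k3,lab), locked(d_dock_hall), locked(d_dock_lab)}
  through step 1 (move(hall,lab)): drop {at(lab)}, keep {have(k2), have(k3), key_at(k1,lab), key_at(k3,lab), locked(d_dock_hall), locked(d_dock_lab)}, require {at(hall), open(d_lab_hall)}
    → {at(hall), have(k2), have(k3), key_at(k1,lab), key_at(k3,lab), locked(d_dock_hall), locked(d_dock_lab), open(d_lab_hall)}

== RESULT ==
["at(hall)", "have(k2)", "have(k3)", "key_at(k1,lab)", "key_at(k3,lab)", "locked(d_dock_hall)", "locked(d_dock_lab)", "open(d_lab_hall)"]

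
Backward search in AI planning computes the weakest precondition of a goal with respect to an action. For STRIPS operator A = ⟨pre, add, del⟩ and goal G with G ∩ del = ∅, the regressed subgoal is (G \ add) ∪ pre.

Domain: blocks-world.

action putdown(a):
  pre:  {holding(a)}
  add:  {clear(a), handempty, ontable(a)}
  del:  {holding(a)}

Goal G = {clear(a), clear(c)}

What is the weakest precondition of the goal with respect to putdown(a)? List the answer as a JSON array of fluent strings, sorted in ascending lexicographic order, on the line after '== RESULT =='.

Compute (G \ add) ∪ pre:
  G ∩ del = {}  (empty — regression defined)
  G \ add = {clear(a), clear(c)} \ {clear(a), handempty, ontable(a)} = {clear(c)}
  ∪ pre   = {clear(c)} ∪ {holding(a)}
          = {clear(c), holding(a)}

== RESULT ==
["clear(c)", "holding(a)"]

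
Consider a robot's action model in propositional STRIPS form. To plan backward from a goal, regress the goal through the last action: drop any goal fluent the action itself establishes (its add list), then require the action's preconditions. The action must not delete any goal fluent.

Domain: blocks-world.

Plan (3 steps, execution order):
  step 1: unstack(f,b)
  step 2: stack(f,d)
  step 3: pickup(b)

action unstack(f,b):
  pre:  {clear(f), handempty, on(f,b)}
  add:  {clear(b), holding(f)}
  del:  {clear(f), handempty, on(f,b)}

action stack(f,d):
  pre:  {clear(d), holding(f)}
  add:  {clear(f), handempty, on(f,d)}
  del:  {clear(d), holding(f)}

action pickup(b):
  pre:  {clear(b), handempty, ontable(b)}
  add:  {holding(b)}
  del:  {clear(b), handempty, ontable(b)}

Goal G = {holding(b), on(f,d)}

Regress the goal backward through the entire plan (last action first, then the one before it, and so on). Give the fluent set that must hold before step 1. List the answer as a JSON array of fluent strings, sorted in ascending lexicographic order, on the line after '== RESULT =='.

Work backward from the goal:
  through step 3 (pickup(b)): drop {holding(b)}, keep {on(f,d)}, require {clear(b), handempty, ontable(b)}
    → {clear(b), handempty, on(f,d), ontable(b)}
  through step 2 (stack(f,d)): drop {handempty, on(f,d)}, keep {clear(b), ontable(b)}, require {clear(d), holding(f)}
    → {clear(b), clear(d), holding(f), ontable(b)}
  through step 1 (unstack(f,b)): drop {clear(b), holding(f)}, keep {clear(d), ontable(b)}, require {clear(f), handempty, on(f,b)}
    → {clear(d), clear(f), handempty, on(f,b), ontable(b)}

== RESULT ==
["clear(d)", "clear(f)", "handempty", "on(f,b)", "ontable(b)"]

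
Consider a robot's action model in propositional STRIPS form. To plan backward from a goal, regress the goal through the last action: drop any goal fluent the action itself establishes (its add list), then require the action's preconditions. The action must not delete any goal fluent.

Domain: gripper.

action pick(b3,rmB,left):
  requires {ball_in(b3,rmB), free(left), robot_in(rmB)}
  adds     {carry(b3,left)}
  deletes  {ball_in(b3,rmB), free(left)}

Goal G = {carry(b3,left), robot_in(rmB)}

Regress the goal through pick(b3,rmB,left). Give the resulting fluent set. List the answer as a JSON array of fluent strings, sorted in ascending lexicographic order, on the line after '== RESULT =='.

Compute (G \ add) ∪ pre:
  G ∩ del = {}  (empty — regression defined)
  G \ add = {carry(b3,left), robot_in(rmB)} \ {carry(b3,left)} = {robot_in(rmB)}
  ∪ pre   = {robot_in(rmB)} ∪ {ball_in(b3,rmB), free(left), robot_in(rmB)}
          = {ball_in(b3,rmB), free(left), robot_in(rmB)}

== RESULT ==
["ball_in(b3,rmB)", "free(left)", "robot_in(rmB)"]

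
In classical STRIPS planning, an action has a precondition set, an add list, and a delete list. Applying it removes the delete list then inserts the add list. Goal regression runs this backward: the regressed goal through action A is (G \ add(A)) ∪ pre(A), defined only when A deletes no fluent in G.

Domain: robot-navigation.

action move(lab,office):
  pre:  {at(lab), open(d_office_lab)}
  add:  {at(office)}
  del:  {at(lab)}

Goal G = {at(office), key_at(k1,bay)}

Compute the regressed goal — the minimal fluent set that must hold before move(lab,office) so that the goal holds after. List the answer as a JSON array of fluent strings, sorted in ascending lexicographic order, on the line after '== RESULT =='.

Compute (G \ add) ∪ pre:
  G ∩ del = {}  (empty — regression defined)
  G \ add = {at(office), key_at(k1,bay)} \ {at(office)} = {key_at(k1,bay)}
  ∪ pre   = {key_at(k1,bay)} ∪ {at(lab), open(d_office_lab)}
          = {at(lab), key_at(k1,bay), open(d_office_lab)}

== RESULT ==
["at(lab)", "key_at(k1,bay)", "open(d_office_lab)"]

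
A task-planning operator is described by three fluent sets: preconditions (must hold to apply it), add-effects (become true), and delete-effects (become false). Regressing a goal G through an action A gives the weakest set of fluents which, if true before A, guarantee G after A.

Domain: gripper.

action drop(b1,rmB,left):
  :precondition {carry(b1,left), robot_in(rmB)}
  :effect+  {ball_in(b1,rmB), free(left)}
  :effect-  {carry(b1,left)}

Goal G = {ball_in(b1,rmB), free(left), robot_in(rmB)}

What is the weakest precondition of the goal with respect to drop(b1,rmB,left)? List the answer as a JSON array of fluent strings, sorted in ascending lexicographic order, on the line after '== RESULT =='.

Regress:
  G ∩ del = {}  (empty — regression defined)
  G \ add = {ball_in(b1,rmB), free(left), robot_in(rmB)} \ {ball_in(b1,rmB), free(left)} = {robot_in(rmB)}
  ∪ pre   = {robot_in(rmB)} ∪ {carry(b1,left), robot_in(rmB)}
          = {carry(b1,left), robot_in(rmB)}

== RESULT ==
["carry(b1,left)", "robot_in(rmB)"]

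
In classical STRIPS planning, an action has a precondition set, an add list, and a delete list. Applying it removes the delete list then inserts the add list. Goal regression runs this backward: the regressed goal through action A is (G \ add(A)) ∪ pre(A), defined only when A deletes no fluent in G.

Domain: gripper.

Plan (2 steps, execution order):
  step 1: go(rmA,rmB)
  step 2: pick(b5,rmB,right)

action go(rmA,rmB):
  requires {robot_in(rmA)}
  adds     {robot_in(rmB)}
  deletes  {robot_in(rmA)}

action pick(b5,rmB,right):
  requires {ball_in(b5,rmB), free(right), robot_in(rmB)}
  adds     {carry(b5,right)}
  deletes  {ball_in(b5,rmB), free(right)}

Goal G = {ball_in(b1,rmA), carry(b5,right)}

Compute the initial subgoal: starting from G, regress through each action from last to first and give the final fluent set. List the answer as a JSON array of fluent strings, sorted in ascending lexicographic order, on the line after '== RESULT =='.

Work backward from the goal:
  through step 2 (pick(b5,rmB,right)): drop {carry(b5,right)}, keep {ball_in(b1,rmA)}, require {ball_in(b5,rmB), free(right), robot_in(rmB)}
    → {ball_in(b1,rmA), ball_in(b5,rmB), free(right), robot_in(rmB)}
  through step 1 (go(rmA,rmB)): drop {robot_in(rmB)}, keep {ball_in(b1,rmA), ball_in(b5,rmB), free(right)}, require {robot_in(rmA)}
    → {ball_in(b1,rmA), ball_in(b5,rmB), free(right), robot_in(rmA)}

== RESULT ==
["ball_in(b1,rmA)", "ball_in(b5,rmB)", "free(right)", "robot_in(rmA)"]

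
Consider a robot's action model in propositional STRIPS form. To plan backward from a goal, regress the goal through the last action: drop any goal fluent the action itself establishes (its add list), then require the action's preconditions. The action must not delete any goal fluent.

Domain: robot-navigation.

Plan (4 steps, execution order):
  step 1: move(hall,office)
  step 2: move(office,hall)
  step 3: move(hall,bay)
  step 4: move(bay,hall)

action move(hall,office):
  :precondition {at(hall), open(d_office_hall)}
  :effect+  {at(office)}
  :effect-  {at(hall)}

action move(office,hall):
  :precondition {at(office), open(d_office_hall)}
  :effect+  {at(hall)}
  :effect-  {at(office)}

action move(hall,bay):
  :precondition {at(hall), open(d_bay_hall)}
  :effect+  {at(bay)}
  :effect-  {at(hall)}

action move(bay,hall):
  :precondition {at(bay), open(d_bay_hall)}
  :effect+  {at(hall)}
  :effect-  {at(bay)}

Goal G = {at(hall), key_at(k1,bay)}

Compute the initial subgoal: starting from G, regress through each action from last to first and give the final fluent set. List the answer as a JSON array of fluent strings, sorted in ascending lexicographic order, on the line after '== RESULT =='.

Work backward from the goal:
  through step 4 (move(bay,hall)): drop {at(hall)}, keep {key_at(k1,bay)}, require {at(bay), open(d_bay_hall)}
    → {at(bay), key_at(k1,bay), open(d_bay_hall)}
  through step 3 (move(hall,bay)): drop {at(bay)}, keep {key_at(k1,bay), open(d_bay_hall)}, require {at(hall), open(d_bay_hall)}
    → {at(hall), key_at(k1,bay), open(d_bay_hall)}
  through step 2 (move(office,hall)): drop {at(hall)}, keep {key_at(k1,bay), open(d_bay_hall)}, require {at(office), open(d_office_hall)}
    → {at(office), key_at(k1,bay), open(d_bay_hall), open(d_office_hall)}
  through step 1 (move(hall,office)): drop {at(office)}, keep {key_at(k1,bay), open(d_bay_hall), open(d_office_hall)}, require {at(hall), open(d_office_hall)}
    → {at(hall), key_at(k1,bay), open(d_bay_hall), open(d_office_hall)}

== RESULT ==
["at(hall)", "key_at(k1,bay)", "open(d_bay_hall)", "open(d_office_hall)"]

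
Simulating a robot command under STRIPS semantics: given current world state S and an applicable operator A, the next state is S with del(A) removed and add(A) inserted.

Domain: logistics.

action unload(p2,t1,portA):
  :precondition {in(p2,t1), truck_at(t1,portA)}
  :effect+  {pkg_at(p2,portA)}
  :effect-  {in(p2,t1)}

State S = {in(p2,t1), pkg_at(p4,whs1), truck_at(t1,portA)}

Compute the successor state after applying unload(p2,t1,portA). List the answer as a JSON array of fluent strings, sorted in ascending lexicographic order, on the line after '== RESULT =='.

Progress:
  pre ⊆ S: {in(p2,t1), truck_at(t1,portA)} ⊆ S  — applicable
  S \ del = {pkg_at(p4,whs1), truck_at(t1,portA)}
  ∪ add   = {pkg_at(p2,portA), pkg_at(p4,whs1), truck_at(t1,portA)}

== RESULT ==
["pkg_at(p2,portA)", "pkg_at(p4,whs1)", "truck_at(t1,portA)"]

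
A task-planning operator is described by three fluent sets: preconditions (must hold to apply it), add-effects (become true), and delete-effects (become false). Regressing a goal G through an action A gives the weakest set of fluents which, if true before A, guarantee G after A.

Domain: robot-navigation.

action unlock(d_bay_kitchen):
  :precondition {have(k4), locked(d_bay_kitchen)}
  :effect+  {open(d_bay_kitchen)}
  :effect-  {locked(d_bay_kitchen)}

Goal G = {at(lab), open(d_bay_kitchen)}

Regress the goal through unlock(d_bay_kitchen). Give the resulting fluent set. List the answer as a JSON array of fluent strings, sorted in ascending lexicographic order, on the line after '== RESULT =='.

Compute (G \ add) ∪ pre:
  G ∩ del = {}  (empty — regression defined)
  G \ add = {at(lab), open(d_bay_kitchen)} \ {open(d_bay_kitchen)} = {at(lab)}
  ∪ pre   = {at(lab)} ∪ {have(k4), locked(d_bay_kitchen)}
          = {at(lab), have(k4), locked(d_bay_kitchen)}

== RESULT ==
["at(lab)", "have(k4)", "locked(d_bay_kitchen)"]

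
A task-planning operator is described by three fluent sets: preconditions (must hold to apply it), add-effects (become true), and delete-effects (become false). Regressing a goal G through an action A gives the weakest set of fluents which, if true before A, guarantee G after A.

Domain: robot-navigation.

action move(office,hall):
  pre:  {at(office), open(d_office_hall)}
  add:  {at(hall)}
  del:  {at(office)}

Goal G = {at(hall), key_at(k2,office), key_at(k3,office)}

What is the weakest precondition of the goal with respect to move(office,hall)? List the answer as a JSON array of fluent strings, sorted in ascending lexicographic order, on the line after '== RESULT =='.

Compute (G \ add) ∪ pre:
  G ∩ del = {}  (empty — regression defined)
  G \ add = {at(hall), key_at(k2,office), key_at(k3,office)} \ {at(hall)} = {key_at(k2,office), key_at(k3,office)}
  ∪ pre   = {key_at(k2,office), key_at(k3,office)} ∪ {at(office), open(d_office_hall)}
          = {at(office), key_at(k2,office), key_at(k3,office), open(d_office_hall)}

== RESULT ==
["at(office)", "key_at(k2,office)", "key_at(k3,office)", "open(d_office_hall)"]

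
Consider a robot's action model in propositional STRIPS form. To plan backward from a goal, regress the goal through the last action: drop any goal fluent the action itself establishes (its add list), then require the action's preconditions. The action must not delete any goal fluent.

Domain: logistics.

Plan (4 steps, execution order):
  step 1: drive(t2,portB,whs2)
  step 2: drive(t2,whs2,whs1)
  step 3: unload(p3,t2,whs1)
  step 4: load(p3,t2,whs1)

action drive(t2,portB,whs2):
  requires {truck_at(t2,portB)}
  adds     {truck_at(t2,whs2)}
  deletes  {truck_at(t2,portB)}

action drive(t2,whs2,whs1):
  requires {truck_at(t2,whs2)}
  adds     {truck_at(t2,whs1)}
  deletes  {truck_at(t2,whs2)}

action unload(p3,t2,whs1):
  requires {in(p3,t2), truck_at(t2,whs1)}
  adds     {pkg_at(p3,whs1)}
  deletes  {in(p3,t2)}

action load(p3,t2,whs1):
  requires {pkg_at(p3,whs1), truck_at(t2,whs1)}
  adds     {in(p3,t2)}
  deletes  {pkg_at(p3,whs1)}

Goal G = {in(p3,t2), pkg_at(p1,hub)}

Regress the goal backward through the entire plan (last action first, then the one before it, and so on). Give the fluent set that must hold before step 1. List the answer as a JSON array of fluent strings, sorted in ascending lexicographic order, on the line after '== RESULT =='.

Regress step by step:
  through step 4 (load(p3,t2,whs1)): drop {in(p3,t2)}, keep {pkg_at(p1,hub)}, require {pkg_at(p3,whs1), truck_at(t2,whs1)}
    → {pkg_at(p1,hub), pkg_at(p3,whs1), truck_at(t2,whs1)}
  through step 3 (unload(p3,t2,whs1)): drop {pkg_at(p3,whs1)}, keep {pkg_at(p1,hub), truck_at(t2,whs1)}, require {in(p3,t2), truck_at(t2,whs1)}
    → {in(p3,t2), pkg_at(p1,hub), truck_at(t2,whs1)}
  through step 2 (drive(t2,whs2,whs1)): drop {truck_at(t2,whs1)}, keep {in(p3,t2), pkg_at(p1,hub)}, require {truck_at(t2,whs2)}
    → {in(p3,t2), pkg_at(p1,hub), truck_at(t2,whs2)}
  through step 1 (drive(t2,portB,whs2)): drop {truck_at(t2,whs2)}, keep {in(p3,t2), pkg_at(p1,hub)}, require {truck_at(t2,portB)}
    → {in(p3,t2), pkg_at(p1,hub), truck_at(t2,portB)}

== RESULT ==
["in(p3,t2)", "pkg_at(p1,hub)", "truck_at(t2,portB)"]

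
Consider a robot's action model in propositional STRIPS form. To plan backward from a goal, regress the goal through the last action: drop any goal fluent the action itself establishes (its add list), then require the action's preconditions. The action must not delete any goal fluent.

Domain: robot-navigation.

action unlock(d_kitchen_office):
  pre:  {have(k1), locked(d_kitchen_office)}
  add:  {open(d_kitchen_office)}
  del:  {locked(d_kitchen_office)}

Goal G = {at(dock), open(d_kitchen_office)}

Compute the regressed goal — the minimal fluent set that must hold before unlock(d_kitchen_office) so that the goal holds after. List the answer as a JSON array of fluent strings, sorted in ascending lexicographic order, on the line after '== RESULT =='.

Regress:
  G ∩ del = {}  (empty — regression defined)
  G \ add = {at(dock), open(d_kitchen_office)} \ {open(d_kitchen_office)} = {at(dock)}
  ∪ pre   = {at(dock)} ∪ {have(k1), locked(d_kitchen_office)}
          = {at(dock), have(k1), locked(d_kitchen_office)}

== RESULT ==
["at(dock)", "have(k1)", "locked(d_kitchen_office)"]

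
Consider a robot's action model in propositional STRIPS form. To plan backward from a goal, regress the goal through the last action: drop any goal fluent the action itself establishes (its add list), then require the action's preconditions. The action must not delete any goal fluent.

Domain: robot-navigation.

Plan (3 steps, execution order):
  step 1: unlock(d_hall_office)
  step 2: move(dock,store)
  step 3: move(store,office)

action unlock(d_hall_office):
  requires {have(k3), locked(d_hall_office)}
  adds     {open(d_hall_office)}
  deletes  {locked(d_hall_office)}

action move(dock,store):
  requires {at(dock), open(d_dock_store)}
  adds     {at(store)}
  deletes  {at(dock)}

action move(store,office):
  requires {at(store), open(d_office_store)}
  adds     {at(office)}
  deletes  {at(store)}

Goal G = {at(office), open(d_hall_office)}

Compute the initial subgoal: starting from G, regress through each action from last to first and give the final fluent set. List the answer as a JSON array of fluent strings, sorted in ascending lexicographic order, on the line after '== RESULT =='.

Work backward from the goal:
  through step 3 (move(store,office)): drop {at(office)}, keep {open(d_hall_office)}, require {at(store), open(d_office_store)}
    → {at(store), open(d_hall_office), open(d_office_store)}
  through step 2 (move(dock,store)): drop {at(store)}, keep {open(d_hall_office), open(d_office_store)}, require {at(dock), open(d_dock_store)}
    → {at(dock), open(d_dock_store), open(d_hall_office), open(d_office_store)}
  through step 1 (unlock(d_hall_office)): drop {open(d_hall_office)}, keep {at(dock), open(d_dock_store), open(d_office_store)}, require {have(k3), locked(d_hall_office)}
    → {at(dock), have(k3), locked(d_hall_office), open(d_dock_store), open(d_office_store)}

== RESULT ==
["at(dock)", "have(k3)", "locked(d_hall_office)", "open(d_dock_store)", "open(d_office_store)"]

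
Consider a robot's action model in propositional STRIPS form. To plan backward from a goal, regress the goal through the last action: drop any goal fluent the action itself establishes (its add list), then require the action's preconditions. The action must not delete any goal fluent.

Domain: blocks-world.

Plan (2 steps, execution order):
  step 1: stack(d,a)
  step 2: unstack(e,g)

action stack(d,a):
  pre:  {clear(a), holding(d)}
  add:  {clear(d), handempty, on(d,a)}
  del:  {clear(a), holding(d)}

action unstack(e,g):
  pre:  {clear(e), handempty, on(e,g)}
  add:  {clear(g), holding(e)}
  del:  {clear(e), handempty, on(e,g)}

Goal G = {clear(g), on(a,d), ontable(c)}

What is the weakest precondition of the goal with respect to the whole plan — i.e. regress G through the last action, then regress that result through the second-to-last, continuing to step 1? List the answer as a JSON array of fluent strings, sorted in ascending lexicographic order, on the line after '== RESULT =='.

Regress step by step:
  through step 2 (unstack(e,g)): drop {clear(g)}, keep {on(a,d), ontable(c)}, require {clear(e), handempty, on(e,g)}
    → {clear(e), handempty, on(a,d), on(e,g), ontable(c)}
  through step 1 (stack(d,a)): drop {handempty}, keep {clear(e), on(a,d), on(e,g), ontable(c)}, require {clear(a), holding(d)}
    → {clear(a), clear(e), holding(d), on(a,d), on(e,g), ontable(c)}

== RESULT ==
["clear(a)", "clear(e)", "holding(d)", "on(a,d)", "on(e,g)", "ontable(c)"]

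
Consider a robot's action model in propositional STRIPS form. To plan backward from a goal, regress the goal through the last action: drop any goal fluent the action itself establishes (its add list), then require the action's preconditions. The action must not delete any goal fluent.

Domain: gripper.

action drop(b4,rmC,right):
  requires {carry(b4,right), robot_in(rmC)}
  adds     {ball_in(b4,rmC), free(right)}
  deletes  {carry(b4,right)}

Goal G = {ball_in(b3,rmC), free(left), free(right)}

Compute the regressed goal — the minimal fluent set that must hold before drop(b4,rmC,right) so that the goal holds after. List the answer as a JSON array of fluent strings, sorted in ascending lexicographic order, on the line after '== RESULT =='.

Compute (G \ add) ∪ pre:
  G ∩ del = {}  (empty — regression defined)
  G \ add = {ball_in(b3,rmC), free(left), free(right)} \ {ball_in(b4,rmC), free(right)} = {ball_in(b3,rmC), free(left)}
  ∪ pre   = {ball_in(b3,rmC), free(left)} ∪ {carry(b4,right), robot_in(rmC)}
          = {ball_in(b3,rmC), carry(b4,right), free(left), robot_in(rmC)}

== RESULT ==
["ball_in(b3,rmC)", "carry(b4,right)", "free(left)", "robot_in(rmC)"]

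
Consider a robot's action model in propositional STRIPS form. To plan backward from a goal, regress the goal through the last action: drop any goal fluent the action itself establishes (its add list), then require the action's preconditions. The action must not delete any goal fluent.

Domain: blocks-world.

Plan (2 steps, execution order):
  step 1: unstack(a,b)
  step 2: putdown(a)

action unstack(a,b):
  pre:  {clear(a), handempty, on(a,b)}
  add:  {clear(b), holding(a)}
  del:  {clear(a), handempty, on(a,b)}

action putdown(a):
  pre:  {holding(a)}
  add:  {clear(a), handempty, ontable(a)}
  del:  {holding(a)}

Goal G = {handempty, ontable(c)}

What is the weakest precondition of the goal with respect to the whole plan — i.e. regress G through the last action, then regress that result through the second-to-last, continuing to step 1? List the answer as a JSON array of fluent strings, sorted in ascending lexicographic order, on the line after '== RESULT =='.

Regress step by step:
  through step 2 (putdown(a)): drop {handempty}, keep {ontable(c)}, require {holding(a)}
    → {holding(a), ontable(c)}
  through step 1 (unstack(a,b)): drop {holding(a)}, keep {ontable(c)}, require {clear(a), handempty, on(a,b)}
    → {clear(a), handempty, on(a,b), ontable(c)}

== RESULT ==
["clear(a)", "handempty", "on(a,b)", "ontable(c)"]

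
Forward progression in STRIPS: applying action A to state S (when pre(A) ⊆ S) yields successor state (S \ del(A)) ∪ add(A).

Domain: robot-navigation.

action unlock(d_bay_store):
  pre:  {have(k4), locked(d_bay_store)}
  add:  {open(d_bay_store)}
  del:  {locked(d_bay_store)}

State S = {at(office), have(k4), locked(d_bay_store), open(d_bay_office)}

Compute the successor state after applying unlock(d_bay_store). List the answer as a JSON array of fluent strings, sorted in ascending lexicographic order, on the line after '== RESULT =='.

Compute (S \ del) ∪ add:
  pre ⊆ S: {have(k4), locked(d_bay_store)} ⊆ S  — applicable
  S \ del = {at(office), have(k4), open(d_bay_office)}
  ∪ add   = {at(office), have(k4), open(d_bay_office), open(d_bay_store)}

== RESULT ==
["at(office)", "have(k4)", "open(d_bay_office)", "open(d_bay_store)"]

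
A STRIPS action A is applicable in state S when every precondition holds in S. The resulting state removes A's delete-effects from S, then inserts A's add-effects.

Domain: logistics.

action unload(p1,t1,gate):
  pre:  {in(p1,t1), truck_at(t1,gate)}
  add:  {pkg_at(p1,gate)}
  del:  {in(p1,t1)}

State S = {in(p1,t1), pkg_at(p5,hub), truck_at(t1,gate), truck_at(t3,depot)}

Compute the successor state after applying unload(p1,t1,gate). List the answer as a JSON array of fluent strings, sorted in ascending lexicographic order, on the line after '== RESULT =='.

Progress:
  pre ⊆ S: {in(p1,t1), truck_at(t1,gate)} ⊆ S  — applicable
  S \ del = {pkg_at(p5,hub), truck_at(t1,gate), truck_at(t3,depot)}
  ∪ add   = {pkg_at(p1,gate), pkg_at(p5,hub), truck_at(t1,gate), truck_at(t3,depot)}

== RESULT ==
["pkg_at(p1,gate)", "pkg_at(p5,hub)", "truck_at(t1,gate)", "truck_at(t3,depot)"]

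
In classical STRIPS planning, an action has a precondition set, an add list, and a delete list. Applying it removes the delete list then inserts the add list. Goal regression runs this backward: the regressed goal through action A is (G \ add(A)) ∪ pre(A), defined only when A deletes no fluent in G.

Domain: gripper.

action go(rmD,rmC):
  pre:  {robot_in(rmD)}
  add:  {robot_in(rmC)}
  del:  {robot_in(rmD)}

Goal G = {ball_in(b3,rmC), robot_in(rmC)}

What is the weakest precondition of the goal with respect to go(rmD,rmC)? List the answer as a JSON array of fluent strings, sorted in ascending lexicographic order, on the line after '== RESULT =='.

Regress:
  G ∩ del = {}  (empty — regression defined)
  G \ add = {ball_in(b3,rmC), robot_in(rmC)} \ {robot_in(rmC)} = {ball_in(b3,rmC)}
  ∪ pre   = {ball_in(b3,rmC)} ∪ {robot_in(rmD)}
          = {ball_in(b3,rmC), robot_in(rmD)}

== RESULT ==
["ball_in(b3,rmC)", "robot_in(rmD)"]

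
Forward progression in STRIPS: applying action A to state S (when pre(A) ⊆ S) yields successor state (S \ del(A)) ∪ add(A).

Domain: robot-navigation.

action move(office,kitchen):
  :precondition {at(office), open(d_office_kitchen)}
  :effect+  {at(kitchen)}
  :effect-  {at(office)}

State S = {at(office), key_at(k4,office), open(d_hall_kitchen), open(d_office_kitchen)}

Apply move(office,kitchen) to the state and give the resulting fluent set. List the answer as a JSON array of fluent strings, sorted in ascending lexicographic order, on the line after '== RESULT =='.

Compute (S \ del) ∪ add:
  pre ⊆ S: {at(office), open(d_office_kitchen)} ⊆ S  — applicable
  S \ del = {key_at(k4,office), open(d_hall_kitchen), open(d_office_kitchen)}
  ∪ add   = {at(kitchen), key_at(k4,office), open(d_hall_kitchen), open(d_office_kitchen)}

== RESULT ==
["at(kitchen)", "key_at(k4,office)", "open(d_hall_kitchen)", "open(d_office_kitchen)"]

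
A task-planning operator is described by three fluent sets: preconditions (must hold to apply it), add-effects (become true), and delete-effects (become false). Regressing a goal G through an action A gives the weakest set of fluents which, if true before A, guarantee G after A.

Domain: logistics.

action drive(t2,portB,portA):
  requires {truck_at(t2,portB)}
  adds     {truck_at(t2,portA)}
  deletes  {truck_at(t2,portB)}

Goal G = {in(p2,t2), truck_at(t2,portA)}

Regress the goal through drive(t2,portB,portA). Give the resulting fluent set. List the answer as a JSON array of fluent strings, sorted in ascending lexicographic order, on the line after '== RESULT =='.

Compute (G \ add) ∪ pre:
  G ∩ del = {}  (empty — regression defined)
  G \ add = {in(p2,t2), truck_at(t2,portA)} \ {truck_at(t2,portA)} = {in(p2,t2)}
  ∪ pre   = {in(p2,t2)} ∪ {truck_at(t2,portB)}
          = {in(p2,t2), truck_at(t2,portB)}

== RESULT ==
["in(p2,t2)", "truck_at(t2,portB)"]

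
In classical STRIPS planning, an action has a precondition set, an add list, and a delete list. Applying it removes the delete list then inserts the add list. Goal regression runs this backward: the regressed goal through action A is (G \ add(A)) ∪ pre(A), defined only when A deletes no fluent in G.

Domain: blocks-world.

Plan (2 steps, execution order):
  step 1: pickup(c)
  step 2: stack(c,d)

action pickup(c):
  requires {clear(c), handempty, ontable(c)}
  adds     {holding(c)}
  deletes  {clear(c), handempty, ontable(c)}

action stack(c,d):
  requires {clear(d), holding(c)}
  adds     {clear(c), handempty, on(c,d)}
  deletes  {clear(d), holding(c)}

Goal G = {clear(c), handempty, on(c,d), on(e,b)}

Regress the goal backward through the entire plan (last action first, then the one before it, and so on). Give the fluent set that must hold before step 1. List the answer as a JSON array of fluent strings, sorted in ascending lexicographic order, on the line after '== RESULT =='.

Work backward from the goal:
  through step 2 (stack(c,d)): drop {clear(c), handempty, on(c,d)}, keep {on(e,b)}, require {clear(d), holding(c)}
    → {clear(d), holding(c), on(e,b)}
  through step 1 (pickup(c)): drop {holding(c)}, keep {clear(d), on(e,b)}, require {clear(c), handempty, ontable(c)}
    → {clear(c), clear(d), handempty, on(e,b), ontable(c)}

== RESULT ==
["clear(c)", "clear(d)", "handempty", "on(e,b)", "ontable(c)"]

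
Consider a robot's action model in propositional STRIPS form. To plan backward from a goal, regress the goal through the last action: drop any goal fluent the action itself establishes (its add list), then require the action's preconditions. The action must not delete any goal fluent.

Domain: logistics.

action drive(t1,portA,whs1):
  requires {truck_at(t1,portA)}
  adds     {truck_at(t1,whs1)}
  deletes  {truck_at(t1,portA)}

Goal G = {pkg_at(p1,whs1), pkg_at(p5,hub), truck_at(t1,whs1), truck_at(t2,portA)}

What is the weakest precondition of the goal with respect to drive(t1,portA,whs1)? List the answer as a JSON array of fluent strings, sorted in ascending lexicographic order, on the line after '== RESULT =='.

Compute (G \ add) ∪ pre:
  G ∩ del = {}  (empty — regression defined)
  G \ add = {pkg_at(p1,whs1), pkg_at(p5,hub), truck_at(t1,whs1), truck_at(t2,portA)} \ {truck_at(t1,whs1)} = {pkg_at(p1,whs1), pkg_at(p5,hub), truck_at(t2,portA)}
  ∪ pre   = {pkg_at(p1,whs1), pkg_at(p5,hub), truck_at(t2,portA)} ∪ {truck_at(t1,portA)}
          = {pkg_at(p1,whs1), pkg_at(p5,hub), truck_at(t1,portA), truck_at(t2,portA)}

== RESULT ==
["pkg_at(p1,whs1)", "pkg_at(p5,hub)", "truck_at(t1,portA)", "truck_at(t2,portA)"]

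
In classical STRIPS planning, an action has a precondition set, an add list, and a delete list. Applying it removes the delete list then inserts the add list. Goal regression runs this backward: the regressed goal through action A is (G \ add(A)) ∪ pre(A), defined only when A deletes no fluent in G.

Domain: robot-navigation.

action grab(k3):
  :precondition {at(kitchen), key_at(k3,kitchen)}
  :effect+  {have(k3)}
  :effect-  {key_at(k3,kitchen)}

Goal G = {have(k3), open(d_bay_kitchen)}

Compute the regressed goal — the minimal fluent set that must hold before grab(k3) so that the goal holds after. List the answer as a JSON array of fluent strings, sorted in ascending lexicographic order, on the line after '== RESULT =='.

Regress:
  G ∩ del = {}  (empty — regression defined)
  G \ add = {have(k3), open(d_bay_kitchen)} \ {have(k3)} = {open(d_bay_kitchen)}
  ∪ pre   = {open(d_bay_kitchen)} ∪ {at(kitchen), key_at(k3,kitchen)}
          = {at(kitchen), key_at(k3,kitchen), open(d_bay_kitchen)}

== RESULT ==
["at(kitchen)", "key_at(k3,kitchen)", "open(d_bay_kitchen)"]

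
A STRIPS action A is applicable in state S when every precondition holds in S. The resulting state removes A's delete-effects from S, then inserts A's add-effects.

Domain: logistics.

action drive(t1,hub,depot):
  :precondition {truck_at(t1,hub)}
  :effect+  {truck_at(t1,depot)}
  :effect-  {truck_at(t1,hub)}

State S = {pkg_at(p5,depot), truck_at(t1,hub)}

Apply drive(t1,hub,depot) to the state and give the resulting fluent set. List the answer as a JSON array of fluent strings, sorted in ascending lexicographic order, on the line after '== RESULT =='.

Compute (S \ del) ∪ add:
  pre ⊆ S: {truck_at(t1,hub)} ⊆ S  — applicable
  S \ del = {pkg_at(p5,depot)}
  ∪ add   = {pkg_at(p5,depot), truck_at(t1,depot)}

== RESULT ==
["pkg_at(p5,depot)", "truck_at(t1,depot)"]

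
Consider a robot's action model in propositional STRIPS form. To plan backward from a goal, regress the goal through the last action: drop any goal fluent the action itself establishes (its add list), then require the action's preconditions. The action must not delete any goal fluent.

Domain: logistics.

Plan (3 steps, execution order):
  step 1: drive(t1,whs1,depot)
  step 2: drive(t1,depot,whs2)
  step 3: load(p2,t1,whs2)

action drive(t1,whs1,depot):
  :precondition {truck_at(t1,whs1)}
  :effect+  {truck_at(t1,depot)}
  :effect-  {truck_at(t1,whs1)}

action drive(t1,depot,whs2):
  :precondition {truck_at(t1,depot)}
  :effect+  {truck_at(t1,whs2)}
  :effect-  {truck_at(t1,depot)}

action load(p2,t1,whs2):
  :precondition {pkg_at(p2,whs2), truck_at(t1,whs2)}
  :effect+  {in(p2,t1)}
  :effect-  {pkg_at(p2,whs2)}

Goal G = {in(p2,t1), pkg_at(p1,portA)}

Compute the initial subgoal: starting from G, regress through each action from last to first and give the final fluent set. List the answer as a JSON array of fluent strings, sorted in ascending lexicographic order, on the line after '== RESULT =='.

Work backward from the goal:
  through step 3 (load(p2,t1,whs2)): drop {in(p2,t1)}, keep {pkg_at(p1,portA)}, require {pkg_at(p2,whs2), truck_at(t1,whs2)}
    → {pkg_at(p1,portA), pkg_at(p2,whs2), truck_at(t1,whs2)}
  through step 2 (drive(t1,depot,whs2)): drop {truck_at(t1,whs2)}, keep {pkg_at(p1,portA), pkg_at(p2,whs2)}, require {truck_at(t1,depot)}
    → {pkg_at(p1,portA), pkg_at(p2,whs2), truck_at(t1,depot)}
  through step 1 (drive(t1,whs1,depot)): drop {truck_at(t1,depot)}, keep {pkg_at(p1,portA), pkg_at(p2,whs2)}, require {truck_at(t1,whs1)}
    → {pkg_at(p1,portA), pkg_at(p2,whs2), truck_at(t1,whs1)}

== RESULT ==
["pkg_at(p1,portA)", "pkg_at(p2,whs2)", "truck_at(t1,whs1)"]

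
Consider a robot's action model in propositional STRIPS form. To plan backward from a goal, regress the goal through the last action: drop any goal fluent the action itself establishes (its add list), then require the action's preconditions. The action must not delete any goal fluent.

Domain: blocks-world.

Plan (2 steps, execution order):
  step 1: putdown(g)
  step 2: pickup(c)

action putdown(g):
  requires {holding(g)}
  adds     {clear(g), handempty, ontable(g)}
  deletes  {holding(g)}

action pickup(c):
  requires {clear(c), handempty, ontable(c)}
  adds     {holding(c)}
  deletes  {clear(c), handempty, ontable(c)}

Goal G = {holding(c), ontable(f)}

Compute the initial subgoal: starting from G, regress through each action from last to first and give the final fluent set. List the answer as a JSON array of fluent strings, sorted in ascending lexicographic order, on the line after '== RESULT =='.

Regress step by step:
  through step 2 (pickup(c)): drop {holding(c)}, keep {ontable(f)}, require {clear(c), handempty, ontable(c)}
    → {clear(c), handempty, ontable(c), ontable(f)}
  through step 1 (putdown(g)): drop {handempty}, keep {clear(c), ontable(c), ontable(f)}, require {holding(g)}
    → {clear(c), holding(g), ontable(c), ontable(f)}

== RESULT ==
["clear(c)", "holding(g)", "ontable(c)", "ontable(f)"]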